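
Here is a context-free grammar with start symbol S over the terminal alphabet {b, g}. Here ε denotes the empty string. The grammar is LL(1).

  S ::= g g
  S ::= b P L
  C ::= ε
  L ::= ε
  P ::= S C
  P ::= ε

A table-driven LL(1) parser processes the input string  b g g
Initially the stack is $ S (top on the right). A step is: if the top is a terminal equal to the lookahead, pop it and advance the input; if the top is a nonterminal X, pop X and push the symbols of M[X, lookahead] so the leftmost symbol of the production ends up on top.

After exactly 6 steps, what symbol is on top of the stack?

step 1: stack=$ S  input=b g g $  — expand S ::= b P L
step 2: stack=$ L P b  input=b g g $  — match b
step 3: stack=$ L P  input=g g $  — expand P ::= S C
step 4: stack=$ L C S  input=g g $  — expand S ::= g g
step 5: stack=$ L C g g  input=g g $  — match g
step 6: stack=$ L C g  input=g $  — match g
Stack after step 6: $ L C (top = C).

C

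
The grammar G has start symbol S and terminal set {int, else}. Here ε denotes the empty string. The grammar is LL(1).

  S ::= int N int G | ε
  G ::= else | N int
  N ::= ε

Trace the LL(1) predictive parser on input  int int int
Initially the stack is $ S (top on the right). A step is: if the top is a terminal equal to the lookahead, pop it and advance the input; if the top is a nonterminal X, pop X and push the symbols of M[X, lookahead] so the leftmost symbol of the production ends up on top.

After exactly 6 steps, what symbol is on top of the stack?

int

     Stack          Input          Action
  1  $ S            int int int $  expand S ::= int N int G
  2  $ G int N int  int int int $  match int
  3  $ G int N      int int $      expand N ::= ε
  4  $ G int        int int $      match int
  5  $ G            int $          expand G ::= N int
  6  $ int N        int $          expand N ::= ε
Stack after step 6: $ int (top = int).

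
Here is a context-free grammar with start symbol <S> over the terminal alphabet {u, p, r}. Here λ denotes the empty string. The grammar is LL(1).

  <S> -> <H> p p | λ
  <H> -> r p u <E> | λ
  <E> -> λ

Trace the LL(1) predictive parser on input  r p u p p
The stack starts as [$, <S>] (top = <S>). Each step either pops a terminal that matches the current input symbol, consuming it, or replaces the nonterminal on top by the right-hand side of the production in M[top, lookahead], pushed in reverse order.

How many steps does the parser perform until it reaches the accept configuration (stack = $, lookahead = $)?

8

     Stack            Input        Action
  1  $ <S>            r p u p p $  expand <S> -> <H> p p
  2  $ p p <H>        r p u p p $  expand <H> -> r p u <E>
  3  $ p p <E> u p r  r p u p p $  match r
  4  $ p p <E> u p    p u p p $    match p
  5  $ p p <E> u      u p p $      match u
  6  $ p p <E>        p p $        expand <E> -> λ
  7  $ p p            p p $        match p
  8  $ p              p $          match p
Accept reached after 8 steps.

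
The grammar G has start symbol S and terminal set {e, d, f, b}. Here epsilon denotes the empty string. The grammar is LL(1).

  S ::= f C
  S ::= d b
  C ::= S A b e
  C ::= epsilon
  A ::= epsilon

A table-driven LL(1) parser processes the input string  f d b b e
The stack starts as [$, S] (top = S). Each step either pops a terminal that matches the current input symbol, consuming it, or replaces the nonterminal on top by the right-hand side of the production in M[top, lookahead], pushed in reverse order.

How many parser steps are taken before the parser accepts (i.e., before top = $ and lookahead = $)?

     Stack        Input        Action
  1  $ S          f d b b e $  expand S ::= f C
  2  $ C f        f d b b e $  match f
  3  $ C          d b b e $    expand C ::= S A b e
  4  $ e b A S    d b b e $    expand S ::= d b
  5  $ e b A b d  d b b e $    match d
  6  $ e b A b    b b e $      match b
  7  $ e b A      b e $        expand A ::= epsilon
  8  $ e b        b e $        match b
  9  $ e          e $          match e
Accept reached after 9 steps.

9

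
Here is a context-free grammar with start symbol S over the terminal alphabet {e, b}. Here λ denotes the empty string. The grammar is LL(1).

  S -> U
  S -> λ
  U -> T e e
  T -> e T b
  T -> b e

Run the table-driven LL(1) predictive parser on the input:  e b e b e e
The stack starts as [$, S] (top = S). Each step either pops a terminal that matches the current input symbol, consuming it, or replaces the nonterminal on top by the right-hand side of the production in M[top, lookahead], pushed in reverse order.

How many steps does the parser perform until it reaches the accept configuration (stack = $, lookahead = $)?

10

step 1: stack=$ S  input=e b e b e e $  — expand S -> U
step 2: stack=$ U  input=e b e b e e $  — expand U -> T e e
step 3: stack=$ e e T  input=e b e b e e $  — expand T -> e T b
step 4: stack=$ e e b T e  input=e b e b e e $  — match e
step 5: stack=$ e e b T  input=b e b e e $  — expand T -> b e
step 6: stack=$ e e b e b  input=b e b e e $  — match b
step 7: stack=$ e e b e  input=e b e e $  — match e
step 8: stack=$ e e b  input=b e e $  — match b
step 9: stack=$ e e  input=e e $  — match e
step 10: stack=$ e  input=e $  — match e
Accept reached after 10 steps.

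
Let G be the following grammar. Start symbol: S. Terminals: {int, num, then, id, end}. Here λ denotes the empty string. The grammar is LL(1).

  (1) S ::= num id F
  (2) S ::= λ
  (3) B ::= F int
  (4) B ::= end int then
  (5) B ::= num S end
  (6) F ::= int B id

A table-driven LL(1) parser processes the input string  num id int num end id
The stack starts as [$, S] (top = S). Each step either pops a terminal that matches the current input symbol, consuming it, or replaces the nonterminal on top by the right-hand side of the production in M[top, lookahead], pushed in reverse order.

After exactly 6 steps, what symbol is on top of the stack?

     Stack       Input                    Action
  1  $ S         num id int num end id $  expand S ::= num id F
  2  $ F id num  num id int num end id $  match num
  3  $ F id      id int num end id $      match id
  4  $ F         int num end id $         expand F ::= int B id
  5  $ id B int  int num end id $         match int
  6  $ id B      num end id $             expand B ::= num S end
Stack after step 6: $ id end S num (top = num).

num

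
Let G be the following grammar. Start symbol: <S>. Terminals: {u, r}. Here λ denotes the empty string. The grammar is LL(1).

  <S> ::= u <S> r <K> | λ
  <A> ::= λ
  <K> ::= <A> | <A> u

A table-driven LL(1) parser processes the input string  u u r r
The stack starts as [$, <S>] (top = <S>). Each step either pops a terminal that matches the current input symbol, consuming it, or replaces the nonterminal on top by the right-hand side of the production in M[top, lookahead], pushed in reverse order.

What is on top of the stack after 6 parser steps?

step 1: stack=$ <S>  input=u u r r $  — expand <S> ::= u <S> r <K>
step 2: stack=$ <K> r <S> u  input=u u r r $  — match u
step 3: stack=$ <K> r <S>  input=u r r $  — expand <S> ::= u <S> r <K>
step 4: stack=$ <K> r <K> r <S> u  input=u r r $  — match u
step 5: stack=$ <K> r <K> r <S>  input=r r $  — expand <S> ::= λ
step 6: stack=$ <K> r <K> r  input=r r $  — match r
Stack after step 6: $ <K> r <K> (top = <K>).

<K>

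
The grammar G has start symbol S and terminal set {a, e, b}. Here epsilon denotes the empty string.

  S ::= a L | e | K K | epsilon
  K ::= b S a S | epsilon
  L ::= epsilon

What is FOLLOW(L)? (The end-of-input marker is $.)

FIRST(K): from K::=b S a S we get {b}; from K::=epsilon we get {epsilon}. So FIRST(K) = {epsilon, b}.
FIRST(L): from L::=epsilon we get {epsilon}. So FIRST(L) = {epsilon}.
FIRST(S): from S::=a L we get {a}; from S::=e we get {e}; from S::=K K we get {epsilon, b}; from S::=epsilon we get {epsilon}. So FIRST(S) = {epsilon, a, b, e}.
FOLLOW(S) includes $ since S is the start symbol.
FOLLOW(S): in K::=b S a S (occurrence 1), S is followed by a S with FIRST {a}; in K::=b S a S (occurrence 2), the suffix after S is empty, so FOLLOW(S) ⊇ FOLLOW(K) = {$, a, b}. Thus FOLLOW(S) = {$, a, b}.
FOLLOW(K): in S::=K K (occurrence 1), K is followed by K with FIRST {epsilon, b}; in S::=K K (occurrence 1), the suffix after K is nullable, so FOLLOW(K) ⊇ FOLLOW(S) = {$, a, b}; in S::=K K (occurrence 2), the suffix after K is empty, so FOLLOW(K) ⊇ FOLLOW(S) = {$, a, b}. Thus FOLLOW(K) = {$, a, b}.
FOLLOW(L): in S::=a L, the suffix after L is empty, so FOLLOW(L) ⊇ FOLLOW(S) = {$, a, b}. Thus FOLLOW(L) = {$, a, b}.

{$, a, b}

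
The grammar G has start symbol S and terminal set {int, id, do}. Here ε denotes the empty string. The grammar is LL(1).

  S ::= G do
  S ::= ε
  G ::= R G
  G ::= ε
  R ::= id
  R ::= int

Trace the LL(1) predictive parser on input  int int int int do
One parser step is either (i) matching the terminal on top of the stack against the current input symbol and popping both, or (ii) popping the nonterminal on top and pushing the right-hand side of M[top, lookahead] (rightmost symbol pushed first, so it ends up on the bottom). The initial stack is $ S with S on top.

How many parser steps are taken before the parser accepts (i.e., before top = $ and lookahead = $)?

15

      Stack       Input                 Action
   1  $ S         int int int int do $  expand S ::= G do
   2  $ do G      int int int int do $  expand G ::= R G
   3  $ do G R    int int int int do $  expand R ::= int
   4  $ do G int  int int int int do $  match int
   5  $ do G      int int int do $      expand G ::= R G
   6  $ do G R    int int int do $      expand R ::= int
   7  $ do G int  int int int do $      match int
   8  $ do G      int int do $          expand G ::= R G
   9  $ do G R    int int do $          expand R ::= int
  10  $ do G int  int int do $          match int
  11  $ do G      int do $              expand G ::= R G
  12  $ do G R    int do $              expand R ::= int
  13  $ do G int  int do $              match int
  14  $ do G      do $                  expand G ::= ε
  15  $ do        do $                  match do
Accept reached after 15 steps.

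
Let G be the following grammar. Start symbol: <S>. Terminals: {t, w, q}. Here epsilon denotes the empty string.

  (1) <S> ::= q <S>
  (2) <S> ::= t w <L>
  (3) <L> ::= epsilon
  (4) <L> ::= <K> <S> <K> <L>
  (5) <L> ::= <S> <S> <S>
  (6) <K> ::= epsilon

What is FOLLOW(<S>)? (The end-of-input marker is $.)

{$, q, t}

FIRST(<S>): from <S>::=q <S> we get {q}; from <S>::=t w <L> we get {t}. So FIRST(<S>) = {q, t}.
FIRST(<K>): from <K>::=epsilon we get {epsilon}. So FIRST(<K>) = {epsilon}.
FIRST(<L>): from <L>::=epsilon we get {epsilon}; from <L>::=<K> <S> <K> <L> we get {q, t}; from <L>::=<S> <S> <S> we get {q, t}. So FIRST(<L>) = {epsilon, q, t}.
FOLLOW(<S>) includes $ since <S> is the start symbol.
FOLLOW(<S>): in <S>::=q <S>, the suffix after <S> is empty (adds nothing new); in <L>::=<K> <S> <K> <L>, <S> is followed by <K> <L> with FIRST {epsilon, q, t}; in <L>::=<K> <S> <K> <L>, the suffix after <S> is nullable, so FOLLOW(<S>) ⊇ FOLLOW(<L>) = {$, q, t}; in <L>::=<S> <S> <S> (occurrence 1), <S> is followed by <S> <S> with FIRST {q, t}; in <L>::=<S> <S> <S> (occurrence 2), <S> is followed by <S> with FIRST {q, t}; in <L>::=<S> <S> <S> (occurrence 3), the suffix after <S> is empty, so FOLLOW(<S>) ⊇ FOLLOW(<L>) = {$, q, t}. Thus FOLLOW(<S>) = {$, q, t}.
FOLLOW(<L>): in <S>::=t w <L>, the suffix after <L> is empty, so FOLLOW(<L>) ⊇ FOLLOW(<S>) = {$, q, t}; in <L>::=<K> <S> <K> <L>, the suffix after <L> is empty (adds nothing new). Thus FOLLOW(<L>) = {$, q, t}.
FOLLOW(<K>): in <L>::=<K> <S> <K> <L> (occurrence 1), <K> is followed by <S> <K> <L> with FIRST {q, t}; in <L>::=<K> <S> <K> <L> (occurrence 2), <K> is followed by <L> with FIRST {epsilon, q, t}; in <L>::=<K> <S> <K> <L> (occurrence 2), the suffix after <K> is nullable, so FOLLOW(<K>) ⊇ FOLLOW(<L>) = {$, q, t}. Thus FOLLOW(<K>) = {$, q, t}.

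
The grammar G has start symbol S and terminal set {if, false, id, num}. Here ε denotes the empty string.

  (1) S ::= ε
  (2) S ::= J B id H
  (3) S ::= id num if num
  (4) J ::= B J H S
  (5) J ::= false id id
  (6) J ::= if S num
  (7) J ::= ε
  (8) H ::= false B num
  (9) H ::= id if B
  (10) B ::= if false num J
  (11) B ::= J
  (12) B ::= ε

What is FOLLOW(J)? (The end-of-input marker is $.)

FIRST(H) = {false, id}
FIRST(S) = {ε, false, id, if}  (via J B id H)
FIRST(J) = {ε, false, id, if}  (via B J H S)
FIRST(B) = {ε, false, id, if}  (via J)
FOLLOW(S) includes $ since S is the start symbol.
FOLLOW(S): in J::=B J H S, the suffix after S is empty, so FOLLOW(S) ⊇ FOLLOW(J) = {$, false, id, if, num}; in J::=if S num, S is followed by num with FIRST {num}. Thus FOLLOW(S) = {$, false, id, if, num}.
FOLLOW(J): in S::=J B id H, J is followed by B id H with FIRST {false, id, if}; in J::=B J H S, J is followed by H S with FIRST {false, id}; in B::=if false num J, the suffix after J is empty, so FOLLOW(J) ⊇ FOLLOW(B) = {$, false, id, if, num}; in B::=J, the suffix after J is empty, so FOLLOW(J) ⊇ FOLLOW(B) = {$, false, id, if, num}. Thus FOLLOW(J) = {$, false, id, if, num}.
FOLLOW(H): in S::=J B id H, the suffix after H is empty, so FOLLOW(H) ⊇ FOLLOW(S) = {$, false, id, if, num}; in J::=B J H S, H is followed by S with FIRST {ε, false, id, if}; in J::=B J H S, the suffix after H is nullable, so FOLLOW(H) ⊇ FOLLOW(J) = {$, false, id, if, num}. Thus FOLLOW(H) = {$, false, id, if, num}.
FOLLOW(B): in S::=J B id H, B is followed by id H with FIRST {id}; in J::=B J H S, B is followed by J H S with FIRST {false, id, if}; in H::=false B num, B is followed by num with FIRST {num}; in H::=id if B, the suffix after B is empty, so FOLLOW(B) ⊇ FOLLOW(H) = {$, false, id, if, num}. Thus FOLLOW(B) = {$, false, id, if, num}.

{$, false, id, if, num}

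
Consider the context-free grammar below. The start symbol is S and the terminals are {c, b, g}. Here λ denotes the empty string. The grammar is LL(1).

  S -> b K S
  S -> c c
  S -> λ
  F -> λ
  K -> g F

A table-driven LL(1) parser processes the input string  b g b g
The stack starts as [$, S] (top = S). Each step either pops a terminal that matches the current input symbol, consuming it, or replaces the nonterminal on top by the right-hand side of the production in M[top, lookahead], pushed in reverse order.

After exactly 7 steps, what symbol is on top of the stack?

step 1: stack=$ S  input=b g b g $  — expand S -> b K S
step 2: stack=$ S K b  input=b g b g $  — match b
step 3: stack=$ S K  input=g b g $  — expand K -> g F
step 4: stack=$ S F g  input=g b g $  — match g
step 5: stack=$ S F  input=b g $  — expand F -> λ
step 6: stack=$ S  input=b g $  — expand S -> b K S
step 7: stack=$ S K b  input=b g $  — match b
Stack after step 7: $ S K (top = K).

K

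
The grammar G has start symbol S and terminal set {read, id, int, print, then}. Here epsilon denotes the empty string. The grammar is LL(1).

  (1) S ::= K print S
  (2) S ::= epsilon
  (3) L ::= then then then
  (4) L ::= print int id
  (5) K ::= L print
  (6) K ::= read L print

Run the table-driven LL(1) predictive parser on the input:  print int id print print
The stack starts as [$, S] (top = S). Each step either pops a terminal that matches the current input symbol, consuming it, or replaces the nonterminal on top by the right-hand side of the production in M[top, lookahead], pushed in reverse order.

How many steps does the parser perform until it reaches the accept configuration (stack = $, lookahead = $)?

step 1: stack=$ S  input=print int id print print $  — expand S ::= K print S
step 2: stack=$ S print K  input=print int id print print $  — expand K ::= L print
step 3: stack=$ S print print L  input=print int id print print $  — expand L ::= print int id
step 4: stack=$ S print print id int print  input=print int id print print $  — match print
step 5: stack=$ S print print id int  input=int id print print $  — match int
step 6: stack=$ S print print id  input=id print print $  — match id
step 7: stack=$ S print print  input=print print $  — match print
step 8: stack=$ S print  input=print $  — match print
step 9: stack=$ S  input=$  — expand S ::= epsilon
Accept reached after 9 steps.

9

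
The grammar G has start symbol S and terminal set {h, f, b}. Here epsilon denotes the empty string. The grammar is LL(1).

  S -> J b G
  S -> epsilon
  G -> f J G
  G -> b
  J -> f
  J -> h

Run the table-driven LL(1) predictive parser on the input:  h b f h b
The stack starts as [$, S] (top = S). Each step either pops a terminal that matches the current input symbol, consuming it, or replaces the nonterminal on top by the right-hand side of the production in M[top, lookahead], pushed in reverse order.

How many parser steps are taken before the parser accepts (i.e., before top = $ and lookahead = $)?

10

      Stack    Input        Action
   1  $ S      h b f h b $  expand S -> J b G
   2  $ G b J  h b f h b $  expand J -> h
   3  $ G b h  h b f h b $  match h
   4  $ G b    b f h b $    match b
   5  $ G      f h b $      expand G -> f J G
   6  $ G J f  f h b $      match f
   7  $ G J    h b $        expand J -> h
   8  $ G h    h b $        match h
   9  $ G      b $          expand G -> b
  10  $ b      b $          match b
Accept reached after 10 steps.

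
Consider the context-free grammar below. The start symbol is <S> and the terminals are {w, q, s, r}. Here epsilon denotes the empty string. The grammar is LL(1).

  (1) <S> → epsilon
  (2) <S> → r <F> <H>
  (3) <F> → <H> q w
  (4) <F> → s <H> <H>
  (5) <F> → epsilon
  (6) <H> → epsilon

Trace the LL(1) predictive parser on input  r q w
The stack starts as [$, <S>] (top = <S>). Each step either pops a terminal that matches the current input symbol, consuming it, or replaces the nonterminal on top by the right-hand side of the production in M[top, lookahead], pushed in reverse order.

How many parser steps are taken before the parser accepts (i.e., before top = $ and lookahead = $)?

7

     Stack          Input    Action
  1  $ <S>          r q w $  expand <S> → r <F> <H>
  2  $ <H> <F> r    r q w $  match r
  3  $ <H> <F>      q w $    expand <F> → <H> q w
  4  $ <H> w q <H>  q w $    expand <H> → epsilon
  5  $ <H> w q      q w $    match q
  6  $ <H> w        w $      match w
  7  $ <H>          $        expand <H> → epsilon
Accept reached after 7 steps.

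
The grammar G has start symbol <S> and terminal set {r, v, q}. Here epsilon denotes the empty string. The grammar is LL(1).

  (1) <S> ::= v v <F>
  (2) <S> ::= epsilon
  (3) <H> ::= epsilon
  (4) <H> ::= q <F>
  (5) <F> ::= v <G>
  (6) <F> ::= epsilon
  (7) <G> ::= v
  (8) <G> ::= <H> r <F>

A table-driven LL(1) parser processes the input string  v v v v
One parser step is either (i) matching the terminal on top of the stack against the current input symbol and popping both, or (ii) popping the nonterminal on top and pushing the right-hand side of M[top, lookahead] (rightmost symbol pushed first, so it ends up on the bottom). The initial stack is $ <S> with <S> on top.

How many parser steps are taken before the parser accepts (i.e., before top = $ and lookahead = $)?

7

step 1: stack=$ <S>  input=v v v v $  — expand <S> ::= v v <F>
step 2: stack=$ <F> v v  input=v v v v $  — match v
step 3: stack=$ <F> v  input=v v v $  — match v
step 4: stack=$ <F>  input=v v $  — expand <F> ::= v <G>
step 5: stack=$ <G> v  input=v v $  — match v
step 6: stack=$ <G>  input=v $  — expand <G> ::= v
step 7: stack=$ v  input=v $  — match v
Accept reached after 7 steps.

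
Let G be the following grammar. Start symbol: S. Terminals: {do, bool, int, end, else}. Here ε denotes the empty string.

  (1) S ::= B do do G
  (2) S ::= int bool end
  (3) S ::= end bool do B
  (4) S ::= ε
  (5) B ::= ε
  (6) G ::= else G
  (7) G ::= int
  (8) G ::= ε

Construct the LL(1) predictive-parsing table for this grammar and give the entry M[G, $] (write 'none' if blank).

FIRST(B): from B::=ε we get {ε}. So FIRST(B) = {ε}.
FIRST(G): from G::=else G we get {else}; from G::=int we get {int}; from G::=ε we get {ε}. So FIRST(G) = {ε, else, int}.
FIRST(S): from S::=B do do G we get {do}; from S::=int bool end we get {int}; from S::=end bool do B we get {end}; from S::=ε we get {ε}. So FIRST(S) = {ε, do, end, int}.
FOLLOW(S) includes $ since S is the start symbol.
FOLLOW(S): S appears on no right-hand side. Thus FOLLOW(S) = {$}.
FOLLOW(G): in S::=B do do G, the suffix after G is empty, so FOLLOW(G) ⊇ FOLLOW(S) = {$}; in G::=else G, the suffix after G is empty (adds nothing new). Thus FOLLOW(G) = {$}.
For G ::= else G: FIRST(else G) = {else}, so it goes in M[G, t] for t ∈ {else}.
For G ::= int: FIRST(int) = {int}, so it goes in M[G, t] for t ∈ {int}.
For G ::= ε: FIRST(ε) = {ε}, so it goes in M[G, t] for t ∈ {}; since ε ∈ FIRST, also for every t ∈ FOLLOW(G) = {$}.

G ::= ε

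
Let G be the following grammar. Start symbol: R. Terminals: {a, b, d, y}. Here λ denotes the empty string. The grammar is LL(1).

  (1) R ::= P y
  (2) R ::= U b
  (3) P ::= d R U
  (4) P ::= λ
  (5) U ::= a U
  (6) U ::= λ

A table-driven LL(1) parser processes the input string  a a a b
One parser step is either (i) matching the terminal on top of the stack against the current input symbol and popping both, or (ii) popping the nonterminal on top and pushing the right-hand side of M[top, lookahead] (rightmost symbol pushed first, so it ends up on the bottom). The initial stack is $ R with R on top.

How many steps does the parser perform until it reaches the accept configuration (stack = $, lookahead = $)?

9

step 1: stack=$ R  input=a a a b $  — expand R ::= U b
step 2: stack=$ b U  input=a a a b $  — expand U ::= a U
step 3: stack=$ b U a  input=a a a b $  — match a
step 4: stack=$ b U  input=a a b $  — expand U ::= a U
step 5: stack=$ b U a  input=a a b $  — match a
step 6: stack=$ b U  input=a b $  — expand U ::= a U
step 7: stack=$ b U a  input=a b $  — match a
step 8: stack=$ b U  input=b $  — expand U ::= λ
step 9: stack=$ b  input=b $  — match b
Accept reached after 9 steps.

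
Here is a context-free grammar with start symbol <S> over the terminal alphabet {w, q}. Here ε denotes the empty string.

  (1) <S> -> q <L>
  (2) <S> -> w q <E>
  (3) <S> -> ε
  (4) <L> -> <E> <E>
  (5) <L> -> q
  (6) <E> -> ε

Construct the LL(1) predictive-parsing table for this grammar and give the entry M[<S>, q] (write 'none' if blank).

FIRST(<S>): from <S>->q <L> we get {q}; from <S>->w q <E> we get {w}; from <S>->ε we get {ε}. So FIRST(<S>) = {ε, q, w}.
FIRST(<E>): from <E>->ε we get {ε}. So FIRST(<E>) = {ε}.
FIRST(<L>): from <L>-><E> <E> we get {ε}; from <L>->q we get {q}. So FIRST(<L>) = {ε, q}.
FOLLOW(<S>) includes $ since <S> is the start symbol.
FOLLOW(<S>): <S> appears on no right-hand side. Thus FOLLOW(<S>) = {$}.
For <S> -> q <L>: FIRST(q <L>) = {q}, so it goes in M[<S>, t] for t ∈ {q}.
For <S> -> w q <E>: FIRST(w q <E>) = {w}, so it goes in M[<S>, t] for t ∈ {w}.
For <S> -> ε: FIRST(ε) = {ε}, so it goes in M[<S>, t] for t ∈ {}; since ε ∈ FIRST, also for every t ∈ FOLLOW(<S>) = {$}.

<S> -> q <L>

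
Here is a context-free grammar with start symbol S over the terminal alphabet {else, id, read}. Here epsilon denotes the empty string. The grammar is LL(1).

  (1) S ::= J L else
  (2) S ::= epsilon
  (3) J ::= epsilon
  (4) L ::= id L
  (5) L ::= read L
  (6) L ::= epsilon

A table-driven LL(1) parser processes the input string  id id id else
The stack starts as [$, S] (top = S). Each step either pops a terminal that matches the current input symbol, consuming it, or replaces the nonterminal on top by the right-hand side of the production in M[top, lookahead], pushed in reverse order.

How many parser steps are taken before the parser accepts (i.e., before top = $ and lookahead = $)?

step 1: stack=$ S  input=id id id else $  — expand S ::= J L else
step 2: stack=$ else L J  input=id id id else $  — expand J ::= epsilon
step 3: stack=$ else L  input=id id id else $  — expand L ::= id L
step 4: stack=$ else L id  input=id id id else $  — match id
step 5: stack=$ else L  input=id id else $  — expand L ::= id L
step 6: stack=$ else L id  input=id id else $  — match id
step 7: stack=$ else L  input=id else $  — expand L ::= id L
step 8: stack=$ else L id  input=id else $  — match id
step 9: stack=$ else L  input=else $  — expand L ::= epsilon
step 10: stack=$ else  input=else $  — match else
Accept reached after 10 steps.

10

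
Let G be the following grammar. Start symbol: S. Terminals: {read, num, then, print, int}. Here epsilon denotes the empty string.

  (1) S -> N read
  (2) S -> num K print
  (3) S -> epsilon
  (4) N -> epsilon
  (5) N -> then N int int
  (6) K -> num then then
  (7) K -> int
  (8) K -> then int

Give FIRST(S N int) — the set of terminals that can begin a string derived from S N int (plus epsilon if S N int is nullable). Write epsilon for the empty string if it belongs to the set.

{int, num, read, then}

FIRST(N): from N->epsilon we get {epsilon}; from N->then N int int we get {then}. So FIRST(N) = {epsilon, then}.
FIRST(K): from K->num then then we get {num}; from K->int we get {int}; from K->then int we get {then}. So FIRST(K) = {int, num, then}.
FIRST(S): from S->N read we get {read, then}; from S->num K print we get {num}; from S->epsilon we get {epsilon}. So FIRST(S) = {epsilon, num, read, then}.
FIRST(S N int): take FIRST of each symbol in turn, carrying on past any symbol whose FIRST contains epsilon; result {int, num, read, then}.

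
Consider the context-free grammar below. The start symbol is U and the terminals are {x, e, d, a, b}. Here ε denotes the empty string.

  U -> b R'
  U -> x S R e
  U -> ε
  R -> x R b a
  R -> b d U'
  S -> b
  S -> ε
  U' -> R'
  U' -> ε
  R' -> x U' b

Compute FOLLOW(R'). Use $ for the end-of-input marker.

FIRST(U): from U->b R' we get {b}; from U->x S R e we get {x}; from U->ε we get {ε}. So FIRST(U) = {ε, b, x}.
FIRST(R): from R->x R b a we get {x}; from R->b d U' we get {b}. So FIRST(R) = {b, x}.
FIRST(S): from S->b we get {b}; from S->ε we get {ε}. So FIRST(S) = {ε, b}.
FIRST(R'): from R'->x U' b we get {x}. So FIRST(R') = {x}.
FIRST(U'): from U'->R' we get {x}; from U'->ε we get {ε}. So FIRST(U') = {ε, x}.
FOLLOW(U) includes $ since U is the start symbol.
FOLLOW(U): U appears on no right-hand side. Thus FOLLOW(U) = {$}.
FOLLOW(R): in U->x S R e, R is followed by e with FIRST {e}; in R->x R b a, R is followed by b a with FIRST {b}. Thus FOLLOW(R) = {b, e}.
FOLLOW(S): in U->x S R e, S is followed by R e with FIRST {b, x}. Thus FOLLOW(S) = {b, x}.
FOLLOW(U'): in R->b d U', the suffix after U' is empty, so FOLLOW(U') ⊇ FOLLOW(R) = {b, e}; in R'->x U' b, U' is followed by b with FIRST {b}. Thus FOLLOW(U') = {b, e}.
FOLLOW(R'): in U->b R', the suffix after R' is empty, so FOLLOW(R') ⊇ FOLLOW(U) = {$}; in U'->R', the suffix after R' is empty, so FOLLOW(R') ⊇ FOLLOW(U') = {b, e}. Thus FOLLOW(R') = {$, b, e}.

{$, b, e}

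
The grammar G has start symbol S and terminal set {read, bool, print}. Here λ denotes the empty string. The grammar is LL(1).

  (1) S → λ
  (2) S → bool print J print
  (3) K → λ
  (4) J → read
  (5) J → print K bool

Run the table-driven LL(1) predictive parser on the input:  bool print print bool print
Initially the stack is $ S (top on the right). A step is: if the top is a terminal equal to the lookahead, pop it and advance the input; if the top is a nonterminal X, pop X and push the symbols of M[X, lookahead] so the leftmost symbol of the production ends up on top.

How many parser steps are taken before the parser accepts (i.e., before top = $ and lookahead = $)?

8

     Stack                 Input                          Action
  1  $ S                   bool print print bool print $  expand S → bool print J print
  2  $ print J print bool  bool print print bool print $  match bool
  3  $ print J print       print print bool print $       match print
  4  $ print J             print bool print $             expand J → print K bool
  5  $ print bool K print  print bool print $             match print
  6  $ print bool K        bool print $                   expand K → λ
  7  $ print bool          bool print $                   match bool
  8  $ print               print $                        match print
Accept reached after 8 steps.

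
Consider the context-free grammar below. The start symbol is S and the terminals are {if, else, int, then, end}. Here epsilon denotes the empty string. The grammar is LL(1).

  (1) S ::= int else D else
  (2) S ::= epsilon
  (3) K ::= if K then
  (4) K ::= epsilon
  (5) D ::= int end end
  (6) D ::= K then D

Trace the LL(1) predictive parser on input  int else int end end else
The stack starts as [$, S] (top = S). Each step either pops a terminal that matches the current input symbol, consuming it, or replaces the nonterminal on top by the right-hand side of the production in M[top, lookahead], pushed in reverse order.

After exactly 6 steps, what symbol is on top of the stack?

end

     Stack               Input                        Action
  1  $ S                 int else int end end else $  expand S ::= int else D else
  2  $ else D else int   int else int end end else $  match int
  3  $ else D else       else int end end else $      match else
  4  $ else D            int end end else $           expand D ::= int end end
  5  $ else end end int  int end end else $           match int
  6  $ else end end      end end else $               match end
Stack after step 6: $ else end (top = end).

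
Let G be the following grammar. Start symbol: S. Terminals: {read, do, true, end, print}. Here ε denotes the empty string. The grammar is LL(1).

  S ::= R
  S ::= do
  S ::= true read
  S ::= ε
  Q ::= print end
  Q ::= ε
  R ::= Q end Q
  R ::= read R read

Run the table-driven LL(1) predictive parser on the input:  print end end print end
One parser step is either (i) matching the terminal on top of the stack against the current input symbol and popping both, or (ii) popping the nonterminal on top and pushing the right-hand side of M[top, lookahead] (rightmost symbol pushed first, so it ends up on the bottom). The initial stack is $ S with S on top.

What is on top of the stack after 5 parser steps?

end

     Stack              Input                      Action
  1  $ S                print end end print end $  expand S ::= R
  2  $ R                print end end print end $  expand R ::= Q end Q
  3  $ Q end Q          print end end print end $  expand Q ::= print end
  4  $ Q end end print  print end end print end $  match print
  5  $ Q end end        end end print end $        match end
Stack after step 5: $ Q end (top = end).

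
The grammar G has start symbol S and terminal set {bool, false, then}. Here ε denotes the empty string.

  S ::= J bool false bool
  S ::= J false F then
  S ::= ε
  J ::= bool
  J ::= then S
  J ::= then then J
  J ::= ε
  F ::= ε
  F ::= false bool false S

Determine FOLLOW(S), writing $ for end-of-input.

FIRST(J): from J::=bool we get {bool}; from J::=then S we get {then}; from J::=then then J we get {then}; from J::=ε we get {ε}. So FIRST(J) = {ε, bool, then}.
FIRST(F): from F::=ε we get {ε}; from F::=false bool false S we get {false}. So FIRST(F) = {ε, false}.
FIRST(S): from S::=J bool false bool we get {bool, then}; from S::=J false F then we get {bool, false, then}; from S::=ε we get {ε}. So FIRST(S) = {ε, bool, false, then}.
FOLLOW(S) includes $ since S is the start symbol.
FOLLOW(J): in S::=J bool false bool, J is followed by bool false bool with FIRST {bool}; in S::=J false F then, J is followed by false F then with FIRST {false}; in J::=then then J, the suffix after J is empty (adds nothing new). Thus FOLLOW(J) = {bool, false}.
FOLLOW(F): in S::=J false F then, F is followed by then with FIRST {then}. Thus FOLLOW(F) = {then}.
FOLLOW(S): in J::=then S, the suffix after S is empty, so FOLLOW(S) ⊇ FOLLOW(J) = {bool, false}; in F::=false bool false S, the suffix after S is empty, so FOLLOW(S) ⊇ FOLLOW(F) = {then}. Thus FOLLOW(S) = {$, bool, false, then}.

{$, bool, false, then}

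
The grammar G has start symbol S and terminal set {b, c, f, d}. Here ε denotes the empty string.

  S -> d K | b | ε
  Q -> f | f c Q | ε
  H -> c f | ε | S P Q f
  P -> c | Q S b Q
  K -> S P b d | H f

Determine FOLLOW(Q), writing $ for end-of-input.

FIRST(S) = {ε, b, d}
FIRST(Q) = {ε, f}
FIRST(P) = {b, c, d, f}  (via Q S b Q)
FIRST(H) = {ε, b, c, d, f}  (via S P Q f)
FIRST(K) = {b, c, d, f}  (via S P b d, H f)
FOLLOW(S) includes $ since S is the start symbol.
FOLLOW(S): in H->S P Q f, S is followed by P Q f with FIRST {b, c, d, f}; in P->Q S b Q, S is followed by b Q with FIRST {b}; in K->S P b d, S is followed by P b d with FIRST {b, c, d, f}. Thus FOLLOW(S) = {$, b, c, d, f}.
FOLLOW(H): in K->H f, H is followed by f with FIRST {f}. Thus FOLLOW(H) = {f}.
FOLLOW(P): in H->S P Q f, P is followed by Q f with FIRST {f}; in K->S P b d, P is followed by b d with FIRST {b}. Thus FOLLOW(P) = {b, f}.
FOLLOW(Q): in Q->f c Q, the suffix after Q is empty (adds nothing new); in H->S P Q f, Q is followed by f with FIRST {f}; in P->Q S b Q (occurrence 1), Q is followed by S b Q with FIRST {b, d}; in P->Q S b Q (occurrence 2), the suffix after Q is empty, so FOLLOW(Q) ⊇ FOLLOW(P) = {b, f}. Thus FOLLOW(Q) = {b, d, f}.
FOLLOW(K): in S->d K, the suffix after K is empty, so FOLLOW(K) ⊇ FOLLOW(S) = {$, b, c, d, f}. Thus FOLLOW(K) = {$, b, c, d, f}.

{b, d, f}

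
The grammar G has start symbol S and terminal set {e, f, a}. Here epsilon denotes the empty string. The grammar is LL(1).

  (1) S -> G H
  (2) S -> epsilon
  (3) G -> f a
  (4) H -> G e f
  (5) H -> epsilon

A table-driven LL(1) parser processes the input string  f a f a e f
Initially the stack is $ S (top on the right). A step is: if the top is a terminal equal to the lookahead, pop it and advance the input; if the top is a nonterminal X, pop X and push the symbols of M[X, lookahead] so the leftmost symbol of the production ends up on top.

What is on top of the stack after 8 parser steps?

     Stack      Input          Action
  1  $ S        f a f a e f $  expand S -> G H
  2  $ H G      f a f a e f $  expand G -> f a
  3  $ H a f    f a f a e f $  match f
  4  $ H a      a f a e f $    match a
  5  $ H        f a e f $      expand H -> G e f
  6  $ f e G    f a e f $      expand G -> f a
  7  $ f e a f  f a e f $      match f
  8  $ f e a    a e f $        match a
Stack after step 8: $ f e (top = e).

e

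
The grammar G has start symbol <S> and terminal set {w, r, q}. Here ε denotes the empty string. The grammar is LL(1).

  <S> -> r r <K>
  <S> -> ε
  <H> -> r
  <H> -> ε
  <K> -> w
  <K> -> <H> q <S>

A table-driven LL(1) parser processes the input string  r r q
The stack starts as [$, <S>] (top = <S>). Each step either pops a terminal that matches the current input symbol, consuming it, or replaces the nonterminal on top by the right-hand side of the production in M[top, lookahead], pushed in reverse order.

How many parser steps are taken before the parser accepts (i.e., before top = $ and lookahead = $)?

     Stack        Input    Action
  1  $ <S>        r r q $  expand <S> -> r r <K>
  2  $ <K> r r    r r q $  match r
  3  $ <K> r      r q $    match r
  4  $ <K>        q $      expand <K> -> <H> q <S>
  5  $ <S> q <H>  q $      expand <H> -> ε
  6  $ <S> q      q $      match q
  7  $ <S>        $        expand <S> -> ε
Accept reached after 7 steps.

7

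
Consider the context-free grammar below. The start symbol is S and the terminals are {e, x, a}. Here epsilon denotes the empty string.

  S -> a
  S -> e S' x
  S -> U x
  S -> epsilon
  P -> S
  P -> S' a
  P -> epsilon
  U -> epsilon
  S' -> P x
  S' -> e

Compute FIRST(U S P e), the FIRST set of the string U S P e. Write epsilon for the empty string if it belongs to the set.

FIRST(U) = {epsilon}
FIRST(S) = {epsilon, a, e, x}  (via U x)
FIRST(P) = {epsilon, a, e, x}  (via S, S' a)
FIRST(S') = {a, e, x}  (via P x)
FIRST(U S P e): take FIRST of each symbol in turn, carrying on past any symbol whose FIRST contains epsilon; result {a, e, x}.

{a, e, x}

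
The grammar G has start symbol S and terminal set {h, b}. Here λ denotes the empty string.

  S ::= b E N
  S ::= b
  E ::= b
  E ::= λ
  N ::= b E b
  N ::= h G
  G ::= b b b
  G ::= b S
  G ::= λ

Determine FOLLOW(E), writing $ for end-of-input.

{b, h}

FIRST(S): from S::=b E N we get {b}; from S::=b we get {b}. So FIRST(S) = {b}.
FIRST(E): from E::=b we get {b}; from E::=λ we get {λ}. So FIRST(E) = {λ, b}.
FIRST(N): from N::=b E b we get {b}; from N::=h G we get {h}. So FIRST(N) = {b, h}.
FIRST(G): from G::=b b b we get {b}; from G::=b S we get {b}; from G::=λ we get {λ}. So FIRST(G) = {λ, b}.
FOLLOW(S) includes $ since S is the start symbol.
FOLLOW(E): in S::=b E N, E is followed by N with FIRST {b, h}; in N::=b E b, E is followed by b with FIRST {b}. Thus FOLLOW(E) = {b, h}.
FOLLOW(S): in G::=b S, the suffix after S is empty, so FOLLOW(S) ⊇ FOLLOW(G) = {$}. Thus FOLLOW(S) = {$}.
FOLLOW(N): in S::=b E N, the suffix after N is empty, so FOLLOW(N) ⊇ FOLLOW(S) = {$}. Thus FOLLOW(N) = {$}.
FOLLOW(G): in N::=h G, the suffix after G is empty, so FOLLOW(G) ⊇ FOLLOW(N) = {$}. Thus FOLLOW(G) = {$}.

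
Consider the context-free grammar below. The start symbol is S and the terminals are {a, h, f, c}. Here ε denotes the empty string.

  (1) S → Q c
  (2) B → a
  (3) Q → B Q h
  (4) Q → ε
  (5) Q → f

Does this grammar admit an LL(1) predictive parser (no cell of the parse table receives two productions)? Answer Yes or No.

FIRST(S) = {a, c, f}
FIRST(B) = {a}
FIRST(Q) = {ε, a, f}
FOLLOW(S) = {$}
FOLLOW(B) = {a, f, h}
FOLLOW(Q) = {c, h}
Each cell of M receives at most one production.

Yes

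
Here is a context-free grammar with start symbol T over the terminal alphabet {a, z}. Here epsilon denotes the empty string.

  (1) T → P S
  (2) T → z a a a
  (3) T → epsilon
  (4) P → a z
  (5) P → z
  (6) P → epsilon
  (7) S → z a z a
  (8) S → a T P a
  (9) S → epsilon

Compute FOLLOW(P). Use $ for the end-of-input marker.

FIRST(P): from P→a z we get {a}; from P→z we get {z}; from P→epsilon we get {epsilon}. So FIRST(P) = {epsilon, a, z}.
FIRST(S): from S→z a z a we get {z}; from S→a T P a we get {a}; from S→epsilon we get {epsilon}. So FIRST(S) = {epsilon, a, z}.
FIRST(T): from T→P S we get {epsilon, a, z}; from T→z a a a we get {z}; from T→epsilon we get {epsilon}. So FIRST(T) = {epsilon, a, z}.
FOLLOW(T) includes $ since T is the start symbol.
FOLLOW(T): in S→a T P a, T is followed by P a with FIRST {a, z}. Thus FOLLOW(T) = {$, a, z}.
FOLLOW(P): in T→P S, P is followed by S with FIRST {epsilon, a, z}; in T→P S, the suffix after P is nullable, so FOLLOW(P) ⊇ FOLLOW(T) = {$, a, z}; in S→a T P a, P is followed by a with FIRST {a}. Thus FOLLOW(P) = {$, a, z}.
FOLLOW(S): in T→P S, the suffix after S is empty, so FOLLOW(S) ⊇ FOLLOW(T) = {$, a, z}. Thus FOLLOW(S) = {$, a, z}.

{$, a, z}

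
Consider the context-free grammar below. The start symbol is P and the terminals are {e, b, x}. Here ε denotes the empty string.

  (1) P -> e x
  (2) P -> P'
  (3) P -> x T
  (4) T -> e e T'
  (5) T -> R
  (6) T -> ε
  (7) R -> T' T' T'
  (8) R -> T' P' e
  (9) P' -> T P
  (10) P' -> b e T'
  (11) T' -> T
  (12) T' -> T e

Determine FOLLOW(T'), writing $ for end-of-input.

{$, b, e, x}

FIRST(P) = {b, e, x}  (via P')
FIRST(T) = {ε, b, e, x}  (via R)
FIRST(P') = {b, e, x}  (via T P)
FIRST(T') = {ε, b, e, x}  (via T, T e)
FIRST(R) = {ε, b, e, x}  (via T' T' T', T' P' e)
FOLLOW(P) includes $ since P is the start symbol.
FOLLOW(P): in P'->T P, the suffix after P is empty, so FOLLOW(P) ⊇ FOLLOW(P') = {$, e}. Thus FOLLOW(P) = {$, e}.
FOLLOW(P'): in P->P', the suffix after P' is empty, so FOLLOW(P') ⊇ FOLLOW(P) = {$, e}; in R->T' P' e, P' is followed by e with FIRST {e}. Thus FOLLOW(P') = {$, e}.
FOLLOW(T): in P->x T, the suffix after T is empty, so FOLLOW(T) ⊇ FOLLOW(P) = {$, e}; in P'->T P, T is followed by P with FIRST {b, e, x}; in T'->T, the suffix after T is empty, so FOLLOW(T) ⊇ FOLLOW(T') = {$, b, e, x}; in T'->T e, T is followed by e with FIRST {e}. Thus FOLLOW(T) = {$, b, e, x}.
FOLLOW(R): in T->R, the suffix after R is empty, so FOLLOW(R) ⊇ FOLLOW(T) = {$, b, e, x}. Thus FOLLOW(R) = {$, b, e, x}.
FOLLOW(T'): in T->e e T', the suffix after T' is empty, so FOLLOW(T') ⊇ FOLLOW(T) = {$, b, e, x}; in R->T' T' T' (occurrence 1), T' is followed by T' T' with FIRST {ε, b, e, x}; in R->T' T' T' (occurrence 1), the suffix after T' is nullable, so FOLLOW(T') ⊇ FOLLOW(R) = {$, b, e, x}; in R->T' T' T' (occurrence 2), T' is followed by T' with FIRST {ε, b, e, x}; in R->T' T' T' (occurrence 2), the suffix after T' is nullable, so FOLLOW(T') ⊇ FOLLOW(R) = {$, b, e, x}; in R->T' T' T' (occurrence 3), the suffix after T' is empty, so FOLLOW(T') ⊇ FOLLOW(R) = {$, b, e, x}; in R->T' P' e, T' is followed by P' e with FIRST {b, e, x}; in P'->b e T', the suffix after T' is empty, so FOLLOW(T') ⊇ FOLLOW(P') = {$, e}. Thus FOLLOW(T') = {$, b, e, x}.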